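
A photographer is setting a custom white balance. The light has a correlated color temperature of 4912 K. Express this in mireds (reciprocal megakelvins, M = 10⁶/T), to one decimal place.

M = 10⁶ / 4912 = 203.583 → 203.6 mireds.

203.6 mireds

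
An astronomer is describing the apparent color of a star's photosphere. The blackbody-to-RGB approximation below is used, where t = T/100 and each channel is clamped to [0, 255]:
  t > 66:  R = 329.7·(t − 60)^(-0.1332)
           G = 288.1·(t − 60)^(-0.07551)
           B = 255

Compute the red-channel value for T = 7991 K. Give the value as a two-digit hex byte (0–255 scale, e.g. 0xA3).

0xDD

t = 7991/100 = 79.91; the t > 66 branch applies.
R = 329.7·(79.91 − 60)^(-0.1332) = 329.7·19.91^(-0.1332) = 329.7·0.67137 = 221.352.
Rounded: 221; in hex, 0xDD.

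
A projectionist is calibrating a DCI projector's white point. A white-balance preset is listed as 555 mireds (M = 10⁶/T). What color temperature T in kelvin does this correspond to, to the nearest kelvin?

1802 K

T = 10⁶ / 555 = 1801.80 K → 1802 K.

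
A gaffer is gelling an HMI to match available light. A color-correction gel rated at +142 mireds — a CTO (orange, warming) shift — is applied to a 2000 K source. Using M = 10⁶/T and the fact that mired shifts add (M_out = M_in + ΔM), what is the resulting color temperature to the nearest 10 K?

1560 K

M_in = 10⁶/2000 = 500.00 mireds.
M_out = 500.00 + (+142) = 642.00 mireds.
T_out = 10⁶/642.00 = 1557.6 K → 1560 K.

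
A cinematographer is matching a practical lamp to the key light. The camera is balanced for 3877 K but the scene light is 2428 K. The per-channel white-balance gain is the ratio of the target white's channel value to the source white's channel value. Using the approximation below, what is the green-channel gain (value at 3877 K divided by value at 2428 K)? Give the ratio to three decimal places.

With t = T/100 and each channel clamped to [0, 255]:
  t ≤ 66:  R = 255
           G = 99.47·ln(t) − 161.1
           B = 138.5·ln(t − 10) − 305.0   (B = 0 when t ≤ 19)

At 2428 K (t = 24.28):
  G = 99.47·ln 24.28 − 161.1 = 99.47·3.1897 − 161.1 = 156.175.
At 3877 K (t = 38.77):
  G = 99.47·ln 38.77 − 161.1 = 99.47·3.6576 − 161.1 = 202.726.
Gain = 202.726 / 156.175 = 1.2981 → 1.298.

1.298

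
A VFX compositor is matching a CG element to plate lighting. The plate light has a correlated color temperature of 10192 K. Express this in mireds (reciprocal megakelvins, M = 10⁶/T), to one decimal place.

98.1 mireds

M = 10⁶ / 10192 = 98.116 → 98.1 mireds.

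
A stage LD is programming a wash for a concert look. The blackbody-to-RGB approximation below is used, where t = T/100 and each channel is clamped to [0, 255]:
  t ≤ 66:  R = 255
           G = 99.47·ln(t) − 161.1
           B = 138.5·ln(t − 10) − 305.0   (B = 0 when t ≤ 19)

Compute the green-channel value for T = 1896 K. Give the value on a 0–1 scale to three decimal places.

0.516

t = 1896/100 = 18.96; the t ≤ 66 branch applies.
G = 99.47·ln 18.96 − 161.1 = 99.47·2.9423 − 161.1 = 131.574.
On a 0–1 scale: 131.574/255 = 0.5160 → 0.516.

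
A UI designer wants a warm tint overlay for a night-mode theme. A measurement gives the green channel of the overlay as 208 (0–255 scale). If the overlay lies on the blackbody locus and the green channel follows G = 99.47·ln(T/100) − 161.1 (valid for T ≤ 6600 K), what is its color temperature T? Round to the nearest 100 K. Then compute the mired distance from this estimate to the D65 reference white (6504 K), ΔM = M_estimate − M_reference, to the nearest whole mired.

ln t = (208 + 161.1) / 99.47 = 3.7107.
t = e^3.7107 = 40.881.
T = 100·t = 4088 K → 4100 K to the nearest 100 K.
M_estimate = 10⁶/4100 = 243.90; M_reference = 10⁶/6504 = 153.75.
ΔM = 243.90 − 153.75 = 90.15 → +90 mireds.

+90 mireds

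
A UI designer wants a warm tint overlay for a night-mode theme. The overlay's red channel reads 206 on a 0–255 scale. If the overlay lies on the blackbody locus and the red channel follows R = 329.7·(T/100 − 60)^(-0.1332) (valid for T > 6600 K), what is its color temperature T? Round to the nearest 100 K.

(t − 60)^(-0.1332) = 206/329.7 = 0.62481.
t − 60 = 0.62481^(1/-0.1332) = 0.62481^(-7.508) = 34.152, so t = 94.152.
T = 100·t = 9415 K → 9400 K to the nearest 100 K.

9400 K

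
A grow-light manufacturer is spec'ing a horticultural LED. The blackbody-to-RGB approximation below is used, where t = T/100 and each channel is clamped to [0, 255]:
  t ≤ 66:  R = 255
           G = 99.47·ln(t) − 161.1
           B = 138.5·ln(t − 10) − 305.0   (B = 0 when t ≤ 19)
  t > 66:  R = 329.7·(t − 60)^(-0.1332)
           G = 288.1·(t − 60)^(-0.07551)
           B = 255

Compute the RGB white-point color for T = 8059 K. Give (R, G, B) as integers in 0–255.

(220, 229, 255)

t = 8059/100 = 80.59; the t > 66 branch applies.
R = 329.7·(80.59 − 60)^(-0.1332) = 329.7·20.59^(-0.1332) = 329.7·0.66838 = 220.364.
G = 288.1·(80.59 − 60)^(-0.07551) = 288.1·20.59^(-0.07551) = 288.1·0.79580 = 229.271.
B = 255 by definition for t > 66.
Rounded: (220, 229, 255).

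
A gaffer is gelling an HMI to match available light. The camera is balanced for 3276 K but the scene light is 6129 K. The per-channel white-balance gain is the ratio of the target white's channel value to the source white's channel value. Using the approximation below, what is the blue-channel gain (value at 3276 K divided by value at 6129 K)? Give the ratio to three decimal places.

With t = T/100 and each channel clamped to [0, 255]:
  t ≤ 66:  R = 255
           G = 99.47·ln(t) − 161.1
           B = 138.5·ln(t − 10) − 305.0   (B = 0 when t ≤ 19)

At 6129 K (t = 61.29):
  B = 138.5·ln(61.29 − 10) − 305.0 = 138.5·ln 51.29 − 305.0 = 138.5·3.9375 − 305.0 = 240.343.
At 3276 K (t = 32.76):
  B = 138.5·ln(32.76 − 10) − 305.0 = 138.5·ln 22.76 − 305.0 = 138.5·3.1250 − 305.0 = 127.813.
Gain = 127.813 / 240.343 = 0.5318 → 0.532.

0.532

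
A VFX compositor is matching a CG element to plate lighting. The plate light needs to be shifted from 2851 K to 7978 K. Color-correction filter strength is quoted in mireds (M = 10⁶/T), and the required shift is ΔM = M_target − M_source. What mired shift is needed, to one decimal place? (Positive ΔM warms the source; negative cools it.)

M_source = 10⁶/2851 = 350.754; M_target = 10⁶/7978 = 125.345.
ΔM = 125.345 − 350.754 = -225.409 → -225.4 mireds, a cooling shift.

-225.4 mireds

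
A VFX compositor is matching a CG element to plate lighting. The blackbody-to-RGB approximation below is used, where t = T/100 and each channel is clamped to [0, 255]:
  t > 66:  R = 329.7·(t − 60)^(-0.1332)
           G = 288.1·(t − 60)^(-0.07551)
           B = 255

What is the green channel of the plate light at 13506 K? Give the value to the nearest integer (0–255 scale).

t = 13506/100 = 135.06; the t > 66 branch applies.
G = 288.1·(135.06 − 60)^(-0.07551) = 288.1·75.06^(-0.07551) = 288.1·0.72175 = 207.937.
Rounded: 208.

208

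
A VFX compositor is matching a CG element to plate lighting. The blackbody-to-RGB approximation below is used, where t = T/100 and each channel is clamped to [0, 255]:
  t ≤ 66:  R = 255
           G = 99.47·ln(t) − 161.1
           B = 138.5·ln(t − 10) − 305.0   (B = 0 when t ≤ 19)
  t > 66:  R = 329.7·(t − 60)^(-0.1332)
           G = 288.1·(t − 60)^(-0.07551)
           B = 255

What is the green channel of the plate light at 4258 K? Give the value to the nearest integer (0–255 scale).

t = 4258/100 = 42.58; the t ≤ 66 branch applies.
G = 99.47·ln 42.58 − 161.1 = 99.47·3.7514 − 161.1 = 212.050.
Rounded: 212.

212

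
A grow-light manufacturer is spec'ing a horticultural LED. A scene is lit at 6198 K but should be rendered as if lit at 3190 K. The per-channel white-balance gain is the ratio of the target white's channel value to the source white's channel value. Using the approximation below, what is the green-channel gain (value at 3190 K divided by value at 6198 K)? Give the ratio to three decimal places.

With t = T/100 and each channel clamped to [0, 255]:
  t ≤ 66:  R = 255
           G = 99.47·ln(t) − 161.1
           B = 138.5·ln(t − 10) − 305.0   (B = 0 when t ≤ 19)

At 6198 K (t = 61.98):
  G = 99.47·ln 61.98 − 161.1 = 99.47·4.1268 − 161.1 = 249.394.
At 3190 K (t = 31.9):
  G = 99.47·ln 31.9 − 161.1 = 99.47·3.4626 − 161.1 = 183.325.
Gain = 183.325 / 249.394 = 0.7351 → 0.735.

0.735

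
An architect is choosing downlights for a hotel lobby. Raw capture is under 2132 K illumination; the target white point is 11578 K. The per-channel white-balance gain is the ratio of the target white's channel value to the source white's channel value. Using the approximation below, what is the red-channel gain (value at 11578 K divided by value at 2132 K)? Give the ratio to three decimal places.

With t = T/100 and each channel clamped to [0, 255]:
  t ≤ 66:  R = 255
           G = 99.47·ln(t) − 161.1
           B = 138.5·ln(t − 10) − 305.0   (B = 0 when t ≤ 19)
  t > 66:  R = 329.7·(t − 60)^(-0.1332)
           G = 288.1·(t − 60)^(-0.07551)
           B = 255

0.757

At 2132 K (t = 21.32):
  R = 255 by definition for t ≤ 66.
At 11578 K (t = 115.78):
  R = 329.7·(115.78 − 60)^(-0.1332) = 329.7·55.78^(-0.1332) = 329.7·0.58529 = 192.969.
Gain = 192.969 / 255.000 = 0.7567 → 0.757.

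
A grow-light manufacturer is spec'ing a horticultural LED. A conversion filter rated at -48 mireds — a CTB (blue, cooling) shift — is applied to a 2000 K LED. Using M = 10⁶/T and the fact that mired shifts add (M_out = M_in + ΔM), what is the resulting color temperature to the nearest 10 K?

M_in = 10⁶/2000 = 500.00 mireds.
M_out = 500.00 + (-48) = 452.00 mireds.
T_out = 10⁶/452.00 = 2212.4 K → 2210 K.

2210 K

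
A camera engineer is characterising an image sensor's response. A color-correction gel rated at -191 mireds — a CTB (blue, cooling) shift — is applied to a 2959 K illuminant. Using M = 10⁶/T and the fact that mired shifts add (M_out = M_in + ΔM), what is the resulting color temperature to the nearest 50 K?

M_in = 10⁶/2959 = 337.95 mireds.
M_out = 337.95 + (-191) = 146.95 mireds.
T_out = 10⁶/146.95 = 6804.9 K → 6800 K.

6800 K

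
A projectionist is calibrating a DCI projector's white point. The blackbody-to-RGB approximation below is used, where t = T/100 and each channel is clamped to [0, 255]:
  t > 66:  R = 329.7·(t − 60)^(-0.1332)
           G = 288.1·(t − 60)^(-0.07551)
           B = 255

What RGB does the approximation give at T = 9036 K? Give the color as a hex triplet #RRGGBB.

t = 9036/100 = 90.36; the t > 66 branch applies.
R = 329.7·(90.36 − 60)^(-0.1332) = 329.7·30.36^(-0.1332) = 329.7·0.63468 = 209.255.
G = 288.1·(90.36 − 60)^(-0.07551) = 288.1·30.36^(-0.07551) = 288.1·0.77281 = 222.646.
B = 255 by definition for t > 66.
Rounded: (209, 223, 255).
In hex: #D1DFFF.

#D1DFFF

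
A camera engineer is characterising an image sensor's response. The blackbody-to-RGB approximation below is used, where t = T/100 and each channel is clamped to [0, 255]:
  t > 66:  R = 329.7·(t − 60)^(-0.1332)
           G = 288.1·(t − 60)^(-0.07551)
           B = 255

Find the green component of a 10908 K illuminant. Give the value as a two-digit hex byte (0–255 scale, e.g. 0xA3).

0xD7

t = 10908/100 = 109.08; the t > 66 branch applies.
G = 288.1·(109.08 − 60)^(-0.07551) = 288.1·49.08^(-0.07551) = 288.1·0.74528 = 214.715.
Rounded: 215; in hex, 0xD7.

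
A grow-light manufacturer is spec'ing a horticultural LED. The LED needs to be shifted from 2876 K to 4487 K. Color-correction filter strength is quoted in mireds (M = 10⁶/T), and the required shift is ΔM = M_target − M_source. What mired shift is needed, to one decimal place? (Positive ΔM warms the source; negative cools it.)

-124.8 mireds

M_source = 10⁶/2876 = 347.705; M_target = 10⁶/4487 = 222.866.
ΔM = 222.866 − 347.705 = -124.839 → -124.8 mireds, a cooling shift.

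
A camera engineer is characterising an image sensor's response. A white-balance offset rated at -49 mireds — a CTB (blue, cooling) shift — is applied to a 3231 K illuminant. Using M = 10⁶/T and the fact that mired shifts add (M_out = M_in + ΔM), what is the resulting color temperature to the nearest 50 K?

3850 K

M_in = 10⁶/3231 = 309.50 mireds.
M_out = 309.50 + (-49) = 260.50 mireds.
T_out = 10⁶/260.50 = 3838.7 K → 3850 K.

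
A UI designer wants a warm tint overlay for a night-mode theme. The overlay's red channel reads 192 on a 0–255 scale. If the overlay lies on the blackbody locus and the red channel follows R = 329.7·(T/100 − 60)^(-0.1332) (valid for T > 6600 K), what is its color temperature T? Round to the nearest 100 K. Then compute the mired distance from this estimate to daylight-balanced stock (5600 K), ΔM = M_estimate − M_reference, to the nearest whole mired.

-94 mireds

(t − 60)^(-0.1332) = 192/329.7 = 0.58235.
t − 60 = 0.58235^(1/-0.1332) = 0.58235^(-7.508) = 57.929, so t = 117.929.
T = 100·t = 11793 K → 11800 K to the nearest 100 K.
M_estimate = 10⁶/11800 = 84.75; M_reference = 10⁶/5600 = 178.57.
ΔM = 84.75 − 178.57 = -93.83 → -94 mireds.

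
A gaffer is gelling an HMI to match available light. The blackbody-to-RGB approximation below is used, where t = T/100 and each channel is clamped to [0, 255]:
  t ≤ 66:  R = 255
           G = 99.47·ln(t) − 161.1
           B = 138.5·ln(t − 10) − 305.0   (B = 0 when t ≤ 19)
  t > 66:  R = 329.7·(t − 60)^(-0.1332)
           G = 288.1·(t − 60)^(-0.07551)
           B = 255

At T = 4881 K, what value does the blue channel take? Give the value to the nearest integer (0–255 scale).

202

t = 4881/100 = 48.81; the t ≤ 66 branch applies.
B = 138.5·ln(48.81 − 10) − 305.0 = 138.5·ln 38.81 − 305.0 = 138.5·3.6587 − 305.0 = 201.727.
Rounded: 202.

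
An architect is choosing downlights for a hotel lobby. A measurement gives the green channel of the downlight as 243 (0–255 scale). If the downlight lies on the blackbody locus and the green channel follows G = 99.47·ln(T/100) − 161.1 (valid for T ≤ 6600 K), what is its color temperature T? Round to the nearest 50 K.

ln t = (243 + 161.1) / 99.47 = 4.0625.
t = e^4.0625 = 58.121.
T = 100·t = 5812 K → 5800 K to the nearest 50 K.

5800 K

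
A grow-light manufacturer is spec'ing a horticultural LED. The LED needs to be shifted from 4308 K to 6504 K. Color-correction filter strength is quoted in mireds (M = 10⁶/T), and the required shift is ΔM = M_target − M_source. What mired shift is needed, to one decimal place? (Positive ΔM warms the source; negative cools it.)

-78.4 mireds

M_source = 10⁶/4308 = 232.126; M_target = 10⁶/6504 = 153.752.
ΔM = 153.752 − 232.126 = -78.375 → -78.4 mireds, a cooling shift.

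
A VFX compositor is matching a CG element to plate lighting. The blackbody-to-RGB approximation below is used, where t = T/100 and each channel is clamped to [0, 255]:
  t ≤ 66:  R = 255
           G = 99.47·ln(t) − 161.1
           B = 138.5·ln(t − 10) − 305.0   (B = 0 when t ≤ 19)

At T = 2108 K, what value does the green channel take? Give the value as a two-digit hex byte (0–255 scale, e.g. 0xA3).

t = 2108/100 = 21.08; the t ≤ 66 branch applies.
G = 99.47·ln 21.08 − 161.1 = 99.47·3.0483 − 161.1 = 142.117.
Rounded: 142; in hex, 0x8E.

0x8E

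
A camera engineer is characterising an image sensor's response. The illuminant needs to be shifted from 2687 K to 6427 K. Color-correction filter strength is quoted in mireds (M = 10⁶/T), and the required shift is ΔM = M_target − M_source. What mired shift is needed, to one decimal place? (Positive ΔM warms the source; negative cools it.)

-216.6 mireds

M_source = 10⁶/2687 = 372.162; M_target = 10⁶/6427 = 155.594.
ΔM = 155.594 − 372.162 = -216.569 → -216.6 mireds, a cooling shift.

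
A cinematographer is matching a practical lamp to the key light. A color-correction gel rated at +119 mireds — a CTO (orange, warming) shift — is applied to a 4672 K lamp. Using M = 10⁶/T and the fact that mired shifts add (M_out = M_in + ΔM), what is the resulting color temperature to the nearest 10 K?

3000 K

M_in = 10⁶/4672 = 214.04 mireds.
M_out = 214.04 + (+119) = 333.04 mireds.
T_out = 10⁶/333.04 = 3002.6 K → 3000 K.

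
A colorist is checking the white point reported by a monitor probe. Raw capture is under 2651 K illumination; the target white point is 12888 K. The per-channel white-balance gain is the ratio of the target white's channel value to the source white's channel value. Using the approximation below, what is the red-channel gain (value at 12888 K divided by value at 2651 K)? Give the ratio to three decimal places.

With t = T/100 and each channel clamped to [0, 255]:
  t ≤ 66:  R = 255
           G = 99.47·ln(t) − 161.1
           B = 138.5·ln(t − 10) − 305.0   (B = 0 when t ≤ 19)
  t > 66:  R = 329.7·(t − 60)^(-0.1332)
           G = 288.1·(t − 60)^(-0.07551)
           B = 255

0.736

At 2651 K (t = 26.51):
  R = 255 by definition for t ≤ 66.
At 12888 K (t = 128.88):
  R = 329.7·(128.88 − 60)^(-0.1332) = 329.7·68.88^(-0.1332) = 329.7·0.56907 = 187.623.
Gain = 187.623 / 255.000 = 0.7358 → 0.736.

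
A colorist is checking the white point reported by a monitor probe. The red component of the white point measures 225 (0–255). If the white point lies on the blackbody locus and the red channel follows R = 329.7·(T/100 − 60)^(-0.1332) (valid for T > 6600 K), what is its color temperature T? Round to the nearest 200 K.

(t − 60)^(-0.1332) = 225/329.7 = 0.68244.
t − 60 = 0.68244^(1/-0.1332) = 0.68244^(-7.508) = 17.610, so t = 77.610.
T = 100·t = 7761 K → 7800 K to the nearest 200 K.

7800 K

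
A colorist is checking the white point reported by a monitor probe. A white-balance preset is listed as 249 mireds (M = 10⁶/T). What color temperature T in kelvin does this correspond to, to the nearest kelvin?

T = 10⁶ / 249 = 4016.06 K → 4016 K.

4016 K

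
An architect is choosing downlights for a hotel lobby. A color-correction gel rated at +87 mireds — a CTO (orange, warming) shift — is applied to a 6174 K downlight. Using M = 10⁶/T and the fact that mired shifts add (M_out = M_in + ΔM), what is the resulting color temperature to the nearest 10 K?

4020 K

M_in = 10⁶/6174 = 161.97 mireds.
M_out = 161.97 + (+87) = 248.97 mireds.
T_out = 10⁶/248.97 = 4016.6 K → 4020 K.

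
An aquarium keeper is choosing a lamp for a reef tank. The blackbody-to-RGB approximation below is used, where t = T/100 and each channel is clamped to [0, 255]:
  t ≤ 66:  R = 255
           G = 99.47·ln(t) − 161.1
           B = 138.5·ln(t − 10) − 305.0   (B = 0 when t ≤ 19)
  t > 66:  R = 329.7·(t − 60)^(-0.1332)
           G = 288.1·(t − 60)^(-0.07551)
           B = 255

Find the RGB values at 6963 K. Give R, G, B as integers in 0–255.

R=244, G=243, B=255

t = 6963/100 = 69.63; the t > 66 branch applies.
R = 329.7·(69.63 − 60)^(-0.1332) = 329.7·9.63^(-0.1332) = 329.7·0.73957 = 243.837.
G = 288.1·(69.63 − 60)^(-0.07551) = 288.1·9.63^(-0.07551) = 288.1·0.84280 = 242.812.
B = 255 by definition for t > 66.
Rounded: (244, 243, 255).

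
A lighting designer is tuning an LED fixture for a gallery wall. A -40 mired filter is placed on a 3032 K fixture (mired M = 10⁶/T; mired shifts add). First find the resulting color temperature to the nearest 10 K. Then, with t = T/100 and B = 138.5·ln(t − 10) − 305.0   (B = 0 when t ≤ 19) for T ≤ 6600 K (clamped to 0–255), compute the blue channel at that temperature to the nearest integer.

138

M_in = 10⁶/3032 = 329.82; M_out = 329.82 + (-40) = 289.82.
T_out = 10⁶/289.82 = 3450.5 K → 3450 K; t = 34.5.
B = 138.5·ln(34.5 − 10) − 305.0 = 138.5·ln 24.5 − 305.0 = 138.5·3.1987 − 305.0 = 138.016.
Rounded: 138.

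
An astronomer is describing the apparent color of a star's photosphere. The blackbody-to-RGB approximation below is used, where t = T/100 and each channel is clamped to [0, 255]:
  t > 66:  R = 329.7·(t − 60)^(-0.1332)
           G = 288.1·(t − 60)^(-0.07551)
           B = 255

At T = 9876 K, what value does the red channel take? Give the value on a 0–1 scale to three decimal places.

t = 9876/100 = 98.76; the t > 66 branch applies.
R = 329.7·(98.76 − 60)^(-0.1332) = 329.7·38.76^(-0.1332) = 329.7·0.61437 = 202.557.
On a 0–1 scale: 202.557/255 = 0.7943 → 0.794.

0.794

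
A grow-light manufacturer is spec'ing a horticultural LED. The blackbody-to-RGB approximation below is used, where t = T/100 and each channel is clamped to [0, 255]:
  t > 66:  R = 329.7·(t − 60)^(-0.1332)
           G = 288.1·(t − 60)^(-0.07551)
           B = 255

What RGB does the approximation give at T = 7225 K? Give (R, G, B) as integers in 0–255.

t = 7225/100 = 72.25; the t > 66 branch applies.
R = 329.7·(72.25 − 60)^(-0.1332) = 329.7·12.25^(-0.1332) = 329.7·0.71624 = 236.145.
G = 288.1·(72.25 − 60)^(-0.07551) = 288.1·12.25^(-0.07551) = 288.1·0.82763 = 238.439.
B = 255 by definition for t > 66.
Rounded: (236, 238, 255).

(236, 238, 255)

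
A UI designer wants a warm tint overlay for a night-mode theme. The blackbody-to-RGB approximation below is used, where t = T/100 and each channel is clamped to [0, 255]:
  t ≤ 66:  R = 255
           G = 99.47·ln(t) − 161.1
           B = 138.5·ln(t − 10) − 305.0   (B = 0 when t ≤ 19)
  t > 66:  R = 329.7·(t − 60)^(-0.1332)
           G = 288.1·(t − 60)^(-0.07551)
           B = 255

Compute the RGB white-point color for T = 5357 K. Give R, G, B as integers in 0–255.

t = 5357/100 = 53.57; the t ≤ 66 branch applies.
R = 255 by definition for t ≤ 66.
G = 99.47·ln 53.57 − 161.1 = 99.47·3.9810 − 161.1 = 234.889.
B = 138.5·ln(53.57 − 10) − 305.0 = 138.5·ln 43.57 − 305.0 = 138.5·3.7744 − 305.0 = 217.750.
Rounded: (255, 235, 218).

R=255, G=235, B=218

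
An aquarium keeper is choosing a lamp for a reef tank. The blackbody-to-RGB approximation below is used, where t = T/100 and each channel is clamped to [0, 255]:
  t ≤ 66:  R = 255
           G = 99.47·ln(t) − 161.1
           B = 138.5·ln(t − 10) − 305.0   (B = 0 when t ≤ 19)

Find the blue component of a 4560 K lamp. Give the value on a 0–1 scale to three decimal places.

t = 4560/100 = 45.6; the t ≤ 66 branch applies.
B = 138.5·ln(45.6 − 10) − 305.0 = 138.5·ln 35.6 − 305.0 = 138.5·3.5723 − 305.0 = 189.770.
On a 0–1 scale: 189.770/255 = 0.7442 → 0.744.

0.744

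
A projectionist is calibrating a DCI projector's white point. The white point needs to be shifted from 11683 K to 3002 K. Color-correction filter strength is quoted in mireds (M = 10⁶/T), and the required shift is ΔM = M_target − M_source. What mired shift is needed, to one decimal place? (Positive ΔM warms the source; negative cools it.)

M_source = 10⁶/11683 = 85.594; M_target = 10⁶/3002 = 333.111.
ΔM = 333.111 − 85.594 = 247.517 → +247.5 mireds, a warming shift.

+247.5 mireds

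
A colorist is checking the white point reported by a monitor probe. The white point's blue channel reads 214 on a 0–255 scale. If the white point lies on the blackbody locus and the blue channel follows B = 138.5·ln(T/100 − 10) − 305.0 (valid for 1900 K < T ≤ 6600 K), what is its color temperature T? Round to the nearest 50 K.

ln(t − 10) = (214 + 305.0) / 138.5 = 3.7473.
t − 10 = e^3.7473 = 42.406, so t = 52.406.
T = 100·t = 5241 K → 5250 K to the nearest 50 K.

5250 K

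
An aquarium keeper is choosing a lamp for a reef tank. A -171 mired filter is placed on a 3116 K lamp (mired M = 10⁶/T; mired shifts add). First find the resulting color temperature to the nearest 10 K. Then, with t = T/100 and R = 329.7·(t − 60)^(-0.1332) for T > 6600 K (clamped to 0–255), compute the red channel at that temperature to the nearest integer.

M_in = 10⁶/3116 = 320.92; M_out = 320.92 + (-171) = 149.92.
T_out = 10⁶/149.92 = 6670.0 K → 6670 K; t = 66.7.
R = 329.7·(66.7 − 60)^(-0.1332) = 329.7·6.7^(-0.1332) = 329.7·0.77619 = 255.909 → clamped to 255.
Rounded: 255.

255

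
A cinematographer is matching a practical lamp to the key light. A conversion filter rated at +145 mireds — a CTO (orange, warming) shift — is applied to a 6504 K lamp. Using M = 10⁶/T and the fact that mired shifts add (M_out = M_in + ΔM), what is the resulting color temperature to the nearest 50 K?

3350 K

M_in = 10⁶/6504 = 153.75 mireds.
M_out = 153.75 + (+145) = 298.75 mireds.
T_out = 10⁶/298.75 = 3347.3 K → 3350 K.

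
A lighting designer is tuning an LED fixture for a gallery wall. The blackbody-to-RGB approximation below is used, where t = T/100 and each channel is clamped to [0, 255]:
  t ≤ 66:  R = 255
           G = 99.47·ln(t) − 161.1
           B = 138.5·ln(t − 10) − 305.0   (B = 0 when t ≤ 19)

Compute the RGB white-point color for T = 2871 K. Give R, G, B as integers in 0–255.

R=255, G=173, B=101

t = 2871/100 = 28.71; the t ≤ 66 branch applies.
R = 255 by definition for t ≤ 66.
G = 99.47·ln 28.71 − 161.1 = 99.47·3.3572 − 161.1 = 172.845.
B = 138.5·ln(28.71 − 10) − 305.0 = 138.5·ln 18.71 − 305.0 = 138.5·2.9291 − 305.0 = 100.675.
Rounded: (255, 173, 101).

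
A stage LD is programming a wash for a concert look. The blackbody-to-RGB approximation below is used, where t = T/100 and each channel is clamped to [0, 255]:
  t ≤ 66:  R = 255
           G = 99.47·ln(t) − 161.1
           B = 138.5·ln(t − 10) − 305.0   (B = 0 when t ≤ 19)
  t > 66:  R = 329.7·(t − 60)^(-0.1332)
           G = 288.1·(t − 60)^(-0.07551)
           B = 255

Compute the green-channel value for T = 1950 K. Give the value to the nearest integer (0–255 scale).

t = 1950/100 = 19.5; the t ≤ 66 branch applies.
G = 99.47·ln 19.5 − 161.1 = 99.47·2.9704 − 161.1 = 134.367.
Rounded: 134.

134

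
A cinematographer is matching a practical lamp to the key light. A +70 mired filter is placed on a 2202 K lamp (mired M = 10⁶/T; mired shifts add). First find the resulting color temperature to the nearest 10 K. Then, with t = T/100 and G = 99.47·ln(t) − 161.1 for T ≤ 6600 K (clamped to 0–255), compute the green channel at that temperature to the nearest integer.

132

M_in = 10⁶/2202 = 454.13; M_out = 454.13 + (+70) = 524.13.
T_out = 10⁶/524.13 = 1907.9 K → 1910 K; t = 19.1.
G = 99.47·ln 19.1 − 161.1 = 99.47·2.9497 − 161.1 = 132.305.
Rounded: 132.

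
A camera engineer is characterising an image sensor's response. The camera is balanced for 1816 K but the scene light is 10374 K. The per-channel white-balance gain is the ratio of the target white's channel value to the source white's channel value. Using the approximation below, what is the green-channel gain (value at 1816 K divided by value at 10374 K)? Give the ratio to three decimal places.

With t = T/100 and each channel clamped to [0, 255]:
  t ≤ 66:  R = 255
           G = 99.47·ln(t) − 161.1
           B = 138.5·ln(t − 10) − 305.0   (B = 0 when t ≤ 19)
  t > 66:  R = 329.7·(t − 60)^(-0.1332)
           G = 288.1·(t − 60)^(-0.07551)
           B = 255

At 10374 K (t = 103.74):
  G = 288.1·(103.74 − 60)^(-0.07551) = 288.1·43.74^(-0.07551) = 288.1·0.75179 = 216.591.
At 1816 K (t = 18.16):
  G = 99.47·ln 18.16 − 161.1 = 99.47·2.8992 − 161.1 = 127.286.
Gain = 127.286 / 216.591 = 0.5877 → 0.588.

0.588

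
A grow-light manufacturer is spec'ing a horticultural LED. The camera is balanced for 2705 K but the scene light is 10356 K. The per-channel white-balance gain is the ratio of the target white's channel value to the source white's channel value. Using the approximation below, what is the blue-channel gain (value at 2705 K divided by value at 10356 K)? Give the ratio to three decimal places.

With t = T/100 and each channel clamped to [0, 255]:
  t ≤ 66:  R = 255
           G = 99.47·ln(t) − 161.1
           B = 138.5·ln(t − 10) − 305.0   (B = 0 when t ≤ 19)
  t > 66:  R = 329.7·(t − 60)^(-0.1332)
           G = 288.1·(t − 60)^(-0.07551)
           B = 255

0.344

At 10356 K (t = 103.56):
  B = 255 by definition for t > 66.
At 2705 K (t = 27.05):
  B = 138.5·ln(27.05 − 10) − 305.0 = 138.5·ln 17.05 − 305.0 = 138.5·2.8362 − 305.0 = 87.807.
Gain = 87.807 / 255.000 = 0.3443 → 0.344.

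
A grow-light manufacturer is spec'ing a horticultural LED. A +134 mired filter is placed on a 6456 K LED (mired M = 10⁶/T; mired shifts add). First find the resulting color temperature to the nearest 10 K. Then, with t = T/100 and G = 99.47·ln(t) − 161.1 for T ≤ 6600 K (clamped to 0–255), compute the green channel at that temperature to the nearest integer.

M_in = 10⁶/6456 = 154.89; M_out = 154.89 + (+134) = 288.89.
T_out = 10⁶/288.89 = 3461.5 K → 3460 K; t = 34.6.
G = 99.47·ln 34.6 − 161.1 = 99.47·3.5439 − 161.1 = 191.407.
Rounded: 191.

191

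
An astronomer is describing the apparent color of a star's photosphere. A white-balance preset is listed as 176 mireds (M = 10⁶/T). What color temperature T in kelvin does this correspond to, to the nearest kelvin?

T = 10⁶ / 176 = 5681.82 K → 5682 K.

5682 K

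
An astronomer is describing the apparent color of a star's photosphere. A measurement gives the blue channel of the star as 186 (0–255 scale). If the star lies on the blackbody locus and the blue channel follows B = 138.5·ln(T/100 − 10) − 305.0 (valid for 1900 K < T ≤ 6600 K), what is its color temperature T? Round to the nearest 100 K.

ln(t − 10) = (186 + 305.0) / 138.5 = 3.5451.
t − 10 = e^3.5451 = 34.644, so t = 44.644.
T = 100·t = 4464 K → 4500 K to the nearest 100 K.

4500 K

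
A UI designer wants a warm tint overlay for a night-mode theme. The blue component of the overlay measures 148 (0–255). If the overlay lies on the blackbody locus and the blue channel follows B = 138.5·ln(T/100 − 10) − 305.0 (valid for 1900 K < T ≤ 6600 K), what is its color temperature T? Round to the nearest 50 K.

3650 K

ln(t − 10) = (148 + 305.0) / 138.5 = 3.2708.
t − 10 = e^3.2708 = 26.331, so t = 36.331.
T = 100·t = 3633 K → 3650 K to the nearest 50 K.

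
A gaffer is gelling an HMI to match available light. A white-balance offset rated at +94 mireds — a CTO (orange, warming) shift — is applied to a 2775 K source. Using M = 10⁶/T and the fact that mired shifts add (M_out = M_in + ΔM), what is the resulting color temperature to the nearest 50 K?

M_in = 10⁶/2775 = 360.36 mireds.
M_out = 360.36 + (+94) = 454.36 mireds.
T_out = 10⁶/454.36 = 2200.9 K → 2200 K.

2200 K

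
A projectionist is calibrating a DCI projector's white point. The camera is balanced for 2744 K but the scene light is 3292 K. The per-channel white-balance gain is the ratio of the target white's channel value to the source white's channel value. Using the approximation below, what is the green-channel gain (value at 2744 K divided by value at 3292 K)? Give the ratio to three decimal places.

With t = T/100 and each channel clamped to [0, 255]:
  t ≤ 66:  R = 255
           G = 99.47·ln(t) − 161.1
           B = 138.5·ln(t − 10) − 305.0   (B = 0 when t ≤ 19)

0.903

At 3292 K (t = 32.92):
  G = 99.47·ln 32.92 − 161.1 = 99.47·3.4941 − 161.1 = 186.456.
At 2744 K (t = 27.44):
  G = 99.47·ln 27.44 − 161.1 = 99.47·3.3120 − 161.1 = 168.345.
Gain = 168.345 / 186.456 = 0.9029 → 0.903.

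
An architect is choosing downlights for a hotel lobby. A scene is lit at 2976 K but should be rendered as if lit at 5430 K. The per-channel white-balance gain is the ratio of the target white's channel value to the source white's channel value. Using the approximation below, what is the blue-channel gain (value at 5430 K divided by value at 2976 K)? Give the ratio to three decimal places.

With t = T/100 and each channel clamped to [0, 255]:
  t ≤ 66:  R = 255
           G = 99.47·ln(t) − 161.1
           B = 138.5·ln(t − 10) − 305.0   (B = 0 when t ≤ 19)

At 2976 K (t = 29.76):
  B = 138.5·ln(29.76 − 10) − 305.0 = 138.5·ln 19.76 − 305.0 = 138.5·2.9837 − 305.0 = 108.237.
At 5430 K (t = 54.3):
  B = 138.5·ln(54.3 − 10) − 305.0 = 138.5·ln 44.3 − 305.0 = 138.5·3.7910 − 305.0 = 220.051.
Gain = 220.051 / 108.237 = 2.0331 → 2.033.

2.033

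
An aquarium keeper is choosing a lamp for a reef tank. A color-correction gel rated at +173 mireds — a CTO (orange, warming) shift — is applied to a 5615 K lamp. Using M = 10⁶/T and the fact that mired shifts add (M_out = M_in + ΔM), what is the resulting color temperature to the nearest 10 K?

2850 K

M_in = 10⁶/5615 = 178.09 mireds.
M_out = 178.09 + (+173) = 351.09 mireds.
T_out = 10⁶/351.09 = 2848.2 K → 2850 K.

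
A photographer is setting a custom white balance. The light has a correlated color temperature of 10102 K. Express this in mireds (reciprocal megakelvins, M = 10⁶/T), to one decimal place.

M = 10⁶ / 10102 = 98.990 → 99.0 mireds.

99.0 mireds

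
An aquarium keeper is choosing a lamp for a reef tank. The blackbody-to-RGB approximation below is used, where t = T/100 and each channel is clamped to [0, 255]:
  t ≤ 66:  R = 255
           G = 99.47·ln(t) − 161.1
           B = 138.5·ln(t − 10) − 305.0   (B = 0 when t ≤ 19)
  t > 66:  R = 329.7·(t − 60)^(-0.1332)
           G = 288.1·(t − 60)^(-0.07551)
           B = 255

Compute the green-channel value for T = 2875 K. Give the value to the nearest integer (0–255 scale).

t = 2875/100 = 28.75; the t ≤ 66 branch applies.
G = 99.47·ln 28.75 − 161.1 = 99.47·3.3586 − 161.1 = 172.984.
Rounded: 173.

173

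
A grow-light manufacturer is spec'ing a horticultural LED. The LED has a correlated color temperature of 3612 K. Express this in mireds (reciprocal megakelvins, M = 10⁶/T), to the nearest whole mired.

277 mireds

M = 10⁶ / 3612 = 276.855 → 277 mireds.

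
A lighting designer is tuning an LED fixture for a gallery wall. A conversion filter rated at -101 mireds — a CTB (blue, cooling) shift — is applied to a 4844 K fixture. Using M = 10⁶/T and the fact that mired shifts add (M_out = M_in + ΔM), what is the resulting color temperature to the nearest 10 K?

M_in = 10⁶/4844 = 206.44 mireds.
M_out = 206.44 + (-101) = 105.44 mireds.
T_out = 10⁶/105.44 = 9484.0 K → 9480 K.

9480 K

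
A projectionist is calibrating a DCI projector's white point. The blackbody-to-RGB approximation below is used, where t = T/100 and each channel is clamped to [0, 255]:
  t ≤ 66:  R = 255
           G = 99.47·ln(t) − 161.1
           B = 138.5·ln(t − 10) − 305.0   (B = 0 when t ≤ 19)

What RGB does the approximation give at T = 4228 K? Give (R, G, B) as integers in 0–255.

t = 4228/100 = 42.28; the t ≤ 66 branch applies.
R = 255 by definition for t ≤ 66.
G = 99.47·ln 42.28 − 161.1 = 99.47·3.7443 − 161.1 = 211.347.
B = 138.5·ln(42.28 − 10) − 305.0 = 138.5·ln 32.28 − 305.0 = 138.5·3.4744 − 305.0 = 176.211.
Rounded: (255, 211, 176).

(255, 211, 176)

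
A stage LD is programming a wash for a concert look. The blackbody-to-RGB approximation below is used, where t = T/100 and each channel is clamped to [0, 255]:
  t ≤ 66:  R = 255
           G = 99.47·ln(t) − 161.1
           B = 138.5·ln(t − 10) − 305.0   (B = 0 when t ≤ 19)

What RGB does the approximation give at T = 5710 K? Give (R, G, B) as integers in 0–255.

(255, 241, 229)

t = 5710/100 = 57.1; the t ≤ 66 branch applies.
R = 255 by definition for t ≤ 66.
G = 99.47·ln 57.1 − 161.1 = 99.47·4.0448 − 161.1 = 241.237.
B = 138.5·ln(57.1 − 10) − 305.0 = 138.5·ln 47.1 − 305.0 = 138.5·3.8523 − 305.0 = 228.540.
Rounded: (255, 241, 229).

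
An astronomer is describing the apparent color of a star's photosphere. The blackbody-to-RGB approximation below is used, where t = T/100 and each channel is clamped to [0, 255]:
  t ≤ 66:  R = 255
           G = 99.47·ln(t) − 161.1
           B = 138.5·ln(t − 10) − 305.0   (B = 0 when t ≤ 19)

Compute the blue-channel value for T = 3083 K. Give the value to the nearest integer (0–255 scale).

t = 3083/100 = 30.83; the t ≤ 66 branch applies.
B = 138.5·ln(30.83 − 10) − 305.0 = 138.5·ln 20.83 − 305.0 = 138.5·3.0364 − 305.0 = 115.541.
Rounded: 116.

116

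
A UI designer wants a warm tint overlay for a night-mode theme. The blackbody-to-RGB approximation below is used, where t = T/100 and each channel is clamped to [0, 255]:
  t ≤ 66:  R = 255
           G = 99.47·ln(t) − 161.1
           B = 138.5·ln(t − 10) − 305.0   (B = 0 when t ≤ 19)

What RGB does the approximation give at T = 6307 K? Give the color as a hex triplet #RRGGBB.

#FFFBF5

t = 6307/100 = 63.07; the t ≤ 66 branch applies.
R = 255 by definition for t ≤ 66.
G = 99.47·ln 63.07 − 161.1 = 99.47·4.1442 − 161.1 = 251.128.
B = 138.5·ln(63.07 − 10) − 305.0 = 138.5·ln 53.07 − 305.0 = 138.5·3.9716 − 305.0 = 245.068.
Rounded: (255, 251, 245).
In hex: #FFFBF5.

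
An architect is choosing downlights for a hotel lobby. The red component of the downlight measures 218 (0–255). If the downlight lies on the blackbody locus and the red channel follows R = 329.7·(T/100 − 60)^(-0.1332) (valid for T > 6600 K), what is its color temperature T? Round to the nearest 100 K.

8200 K

(t − 60)^(-0.1332) = 218/329.7 = 0.66121.
t − 60 = 0.66121^(1/-0.1332) = 0.66121^(-7.508) = 22.326, so t = 82.326.
T = 100·t = 8233 K → 8200 K to the nearest 100 K.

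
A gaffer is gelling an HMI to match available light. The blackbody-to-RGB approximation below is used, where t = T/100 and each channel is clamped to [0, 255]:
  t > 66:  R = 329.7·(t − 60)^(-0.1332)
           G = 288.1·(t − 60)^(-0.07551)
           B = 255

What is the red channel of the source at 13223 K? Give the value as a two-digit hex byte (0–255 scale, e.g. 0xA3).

t = 13223/100 = 132.23; the t > 66 branch applies.
R = 329.7·(132.23 − 60)^(-0.1332) = 329.7·72.23^(-0.1332) = 329.7·0.56548 = 186.439.
Rounded: 186; in hex, 0xBA.

0xBA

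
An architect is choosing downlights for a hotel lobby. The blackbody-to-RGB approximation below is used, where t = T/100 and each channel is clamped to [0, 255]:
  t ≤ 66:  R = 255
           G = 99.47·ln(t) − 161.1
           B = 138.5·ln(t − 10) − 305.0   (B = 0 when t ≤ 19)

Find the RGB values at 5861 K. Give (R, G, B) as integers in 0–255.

t = 5861/100 = 58.61; the t ≤ 66 branch applies.
R = 255 by definition for t ≤ 66.
G = 99.47·ln 58.61 − 161.1 = 99.47·4.0709 − 161.1 = 243.833.
B = 138.5·ln(58.61 − 10) − 305.0 = 138.5·ln 48.61 − 305.0 = 138.5·3.8838 − 305.0 = 232.910.
Rounded: (255, 244, 233).

(255, 244, 233)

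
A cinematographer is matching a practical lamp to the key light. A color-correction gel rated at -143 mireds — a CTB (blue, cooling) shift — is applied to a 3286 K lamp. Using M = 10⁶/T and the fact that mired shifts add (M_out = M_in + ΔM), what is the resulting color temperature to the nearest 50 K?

M_in = 10⁶/3286 = 304.32 mireds.
M_out = 304.32 + (-143) = 161.32 mireds.
T_out = 10⁶/161.32 = 6198.8 K → 6200 K.

6200 K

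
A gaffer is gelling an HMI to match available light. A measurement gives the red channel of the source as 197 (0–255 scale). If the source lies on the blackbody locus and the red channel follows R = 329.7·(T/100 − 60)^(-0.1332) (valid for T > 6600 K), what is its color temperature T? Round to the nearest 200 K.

10800 K

(t − 60)^(-0.1332) = 197/329.7 = 0.59751.
t − 60 = 0.59751^(1/-0.1332) = 0.59751^(-7.508) = 47.761, so t = 107.761.
T = 100·t = 10776 K → 10800 K to the nearest 200 K.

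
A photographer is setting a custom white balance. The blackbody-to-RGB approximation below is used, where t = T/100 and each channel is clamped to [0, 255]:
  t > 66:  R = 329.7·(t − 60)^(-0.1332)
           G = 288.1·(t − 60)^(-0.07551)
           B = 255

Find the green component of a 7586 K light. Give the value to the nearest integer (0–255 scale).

234

t = 7586/100 = 75.86; the t > 66 branch applies.
G = 288.1·(75.86 − 60)^(-0.07551) = 288.1·15.86^(-0.07551) = 288.1·0.81164 = 233.834.
Rounded: 234.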